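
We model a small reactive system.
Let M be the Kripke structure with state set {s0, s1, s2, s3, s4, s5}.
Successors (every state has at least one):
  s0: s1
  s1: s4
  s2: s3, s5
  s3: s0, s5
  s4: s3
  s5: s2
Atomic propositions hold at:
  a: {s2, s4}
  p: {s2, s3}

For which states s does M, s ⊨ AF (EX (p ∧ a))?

Sat(p ∧ a) = {s2}
Sat(EX (p ∧ a)) = {s : some successor in {s2}} = {s5}
AF (EX (p ∧ a)): least fixpoint, start Z0 = {s5}, add states with every successor in Z. Already a fixed point.
Sat(AF (EX (p ∧ a))) = {s5}

{s5}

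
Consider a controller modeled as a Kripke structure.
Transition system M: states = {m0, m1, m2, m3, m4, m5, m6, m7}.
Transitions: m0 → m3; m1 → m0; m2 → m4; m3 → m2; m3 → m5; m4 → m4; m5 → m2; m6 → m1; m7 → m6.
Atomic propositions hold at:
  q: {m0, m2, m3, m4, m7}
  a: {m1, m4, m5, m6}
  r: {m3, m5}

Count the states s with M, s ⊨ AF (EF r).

6

EF r: least fixpoint, start Z0 = {m3, m5}, add states with some successor in Z. Z1 = {m0, m3, m5}; Z2 = {m0, m1, m3, m5}; Z3 = {m0, m1, m3, m5, m6}; Z4 = {m0, m1, m3, m5, m6, m7}; fixed.
Sat(EF r) = {m0, m1, m3, m5, m6, m7}
AF (EF r): least fixpoint, start Z0 = {m0, m1, m3, m5, m6, m7}, add states with every successor in Z. Already a fixed point.
Sat(AF (EF r)) = {m0, m1, m3, m5, m6, m7}
|Sat(AF (EF r))| = |{m0, m1, m3, m5, m6, m7}| = 6.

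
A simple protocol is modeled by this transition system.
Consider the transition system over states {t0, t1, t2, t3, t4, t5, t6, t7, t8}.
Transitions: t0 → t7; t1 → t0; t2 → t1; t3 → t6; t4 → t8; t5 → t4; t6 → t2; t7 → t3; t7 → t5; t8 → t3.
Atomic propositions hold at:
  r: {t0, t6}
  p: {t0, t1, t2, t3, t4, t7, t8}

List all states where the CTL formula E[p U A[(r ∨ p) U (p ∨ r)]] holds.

Sat(r ∨ p) = {t0, t1, t2, t3, t4, t6, t7, t8}
Sat(p ∨ r) = {t0, t1, t2, t3, t4, t6, t7, t8}
A[(r ∨ p) U (p ∨ r)]: least fixpoint, start Z0 = Sat((p ∨ r)) = {t0, t1, t2, t3, t4, t6, t7, t8}, add states in Sat(r ∨ p) with every successor in Z. Already a fixed point.
Sat(A[(r ∨ p) U (p ∨ r)]) = {t0, t1, t2, t3, t4, t6, t7, t8}
E[p U A[(r ∨ p) U (p ∨ r)]]: least fixpoint, start Z0 = Sat(A[(r ∨ p) U (p ∨ r)]) = {t0, t1, t2, t3, t4, t6, t7, t8}, add states in Sat(p) with some successor in Z. Already a fixed point.
Sat(E[p U A[(r ∨ p) U (p ∨ r)]]) = {t0, t1, t2, t3, t4, t6, t7, t8}

{t0, t1, t2, t3, t4, t6, t7, t8}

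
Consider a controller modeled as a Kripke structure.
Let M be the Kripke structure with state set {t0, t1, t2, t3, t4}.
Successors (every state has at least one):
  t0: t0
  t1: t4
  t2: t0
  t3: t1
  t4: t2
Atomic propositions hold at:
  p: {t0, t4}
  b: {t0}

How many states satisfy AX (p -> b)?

4

Sat(p -> b) = {t0, t1, t2, t3}
Sat(AX (p -> b)) = {s : every successor in {t0, t1, t2, t3}} = {t0, t2, t3, t4}
|Sat(AX (p -> b))| = |{t0, t2, t3, t4}| = 4.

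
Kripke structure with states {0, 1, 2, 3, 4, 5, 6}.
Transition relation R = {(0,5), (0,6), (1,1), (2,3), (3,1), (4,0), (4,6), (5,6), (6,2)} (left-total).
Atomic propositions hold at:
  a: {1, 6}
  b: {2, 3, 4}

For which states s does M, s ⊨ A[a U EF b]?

{0, 2, 3, 4, 5, 6}

EF b: least fixpoint, start Z0 = {2, 3, 4}, add states with some successor in Z. Z1 = {2, 3, 4, 6}; Z2 = {0, 2, 3, 4, 5, 6}; fixed.
Sat(EF b) = {0, 2, 3, 4, 5, 6}
A[a U EF b]: least fixpoint, start Z0 = Sat(EF b) = {0, 2, 3, 4, 5, 6}, add states in Sat(a) with every successor in Z. Already a fixed point.
Sat(A[a U EF b]) = {0, 2, 3, 4, 5, 6}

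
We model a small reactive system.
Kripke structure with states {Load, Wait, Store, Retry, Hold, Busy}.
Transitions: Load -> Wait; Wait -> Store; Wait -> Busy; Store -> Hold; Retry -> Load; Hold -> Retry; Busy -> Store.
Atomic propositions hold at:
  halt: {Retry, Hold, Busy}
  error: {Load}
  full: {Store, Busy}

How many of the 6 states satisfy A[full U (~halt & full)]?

Sat(~halt) = {Load, Wait, Store}
Sat(~halt & full) = {Store}
A[full U (~halt & full)]: least fixpoint, start Z0 = Sat((~halt & full)) = {Store}, add states in Sat(full) with every successor in Z. Z1 = {Store, Busy}; fixed.
Sat(A[full U (~halt & full)]) = {Store, Busy}
|Sat(A[full U (~halt & full)])| = |{Store, Busy}| = 2.

2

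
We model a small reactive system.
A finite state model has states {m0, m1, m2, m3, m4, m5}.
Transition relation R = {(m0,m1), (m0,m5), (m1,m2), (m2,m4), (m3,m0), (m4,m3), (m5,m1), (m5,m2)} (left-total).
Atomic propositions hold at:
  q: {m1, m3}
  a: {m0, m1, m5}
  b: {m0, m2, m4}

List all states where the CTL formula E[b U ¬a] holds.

{m2, m3, m4}

Sat(¬a) = {m2, m3, m4}
E[b U ¬a]: least fixpoint, start Z0 = Sat(¬a) = {m2, m3, m4}, add states in Sat(b) with some successor in Z. Already a fixed point.
Sat(E[b U ¬a]) = {m2, m3, m4}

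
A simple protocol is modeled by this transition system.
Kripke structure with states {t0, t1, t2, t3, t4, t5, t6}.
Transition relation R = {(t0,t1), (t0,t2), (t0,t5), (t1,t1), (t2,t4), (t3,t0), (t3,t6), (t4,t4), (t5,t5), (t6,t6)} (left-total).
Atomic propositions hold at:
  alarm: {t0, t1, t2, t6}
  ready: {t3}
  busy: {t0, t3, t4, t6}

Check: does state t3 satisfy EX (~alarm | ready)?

Sat(~alarm) = {t3, t4, t5}
Sat(~alarm | ready) = {t3, t4, t5}
Sat(EX (~alarm | ready)) = {s : some successor in {t3, t4, t5}} = {t0, t2, t4, t5}
t3 ∉ Sat(EX (~alarm | ready)) = {t0, t2, t4, t5}, so the formula does not hold at t3.

No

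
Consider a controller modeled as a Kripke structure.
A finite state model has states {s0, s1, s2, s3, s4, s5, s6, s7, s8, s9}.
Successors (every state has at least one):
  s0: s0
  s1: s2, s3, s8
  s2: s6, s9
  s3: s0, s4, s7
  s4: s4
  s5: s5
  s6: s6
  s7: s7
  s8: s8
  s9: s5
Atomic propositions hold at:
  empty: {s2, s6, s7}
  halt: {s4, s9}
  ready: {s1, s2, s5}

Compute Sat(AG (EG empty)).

{s6, s7}

EG empty: greatest fixpoint, start Z0 = {s2, s6, s7}, keep only states in Sat with some successor in Z. Already a fixed point.
Sat(EG empty) = {s2, s6, s7}
AG (EG empty): greatest fixpoint, start Z0 = {s2, s6, s7}, keep only states in Sat with every successor in Z. Z1 = {s6, s7}; fixed.
Sat(AG (EG empty)) = {s6, s7}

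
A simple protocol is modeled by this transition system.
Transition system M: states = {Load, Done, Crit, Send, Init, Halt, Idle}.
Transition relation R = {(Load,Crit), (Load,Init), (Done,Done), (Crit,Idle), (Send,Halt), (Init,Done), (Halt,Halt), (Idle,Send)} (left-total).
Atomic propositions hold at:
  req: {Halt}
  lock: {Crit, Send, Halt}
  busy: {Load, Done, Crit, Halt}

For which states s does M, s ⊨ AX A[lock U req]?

A[lock U req]: least fixpoint, start Z0 = Sat(req) = {Halt}, add states in Sat(lock) with every successor in Z. Z1 = {Send, Halt}; fixed.
Sat(A[lock U req]) = {Send, Halt}
Sat(AX A[lock U req]) = {s : every successor in {Send, Halt}} = {Send, Halt, Idle}

{Send, Halt, Idle}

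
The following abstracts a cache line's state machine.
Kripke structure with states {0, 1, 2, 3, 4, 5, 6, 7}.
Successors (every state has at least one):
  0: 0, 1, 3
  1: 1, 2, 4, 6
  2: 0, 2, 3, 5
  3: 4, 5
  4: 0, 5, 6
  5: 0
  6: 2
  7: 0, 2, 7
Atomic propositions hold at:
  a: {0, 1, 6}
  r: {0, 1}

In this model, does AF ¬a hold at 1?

Sat(¬a) = {2, 3, 4, 5, 7}
AF ¬a: least fixpoint, start Z0 = {2, 3, 4, 5, 7}, add states with every successor in Z. Z1 = {2, 3, 4, 5, 6, 7}; fixed.
Sat(AF ¬a) = {2, 3, 4, 5, 6, 7}
1 ∉ Sat(AF ¬a) = {2, 3, 4, 5, 6, 7}, so the formula does not hold at 1.

No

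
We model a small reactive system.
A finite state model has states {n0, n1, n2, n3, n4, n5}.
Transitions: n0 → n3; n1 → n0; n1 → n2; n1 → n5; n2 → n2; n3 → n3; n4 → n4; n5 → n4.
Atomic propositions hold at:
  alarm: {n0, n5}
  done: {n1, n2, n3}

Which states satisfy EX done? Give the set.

Sat(EX done) = {s : some successor in {n1, n2, n3}} = {n0, n1, n2, n3}

{n0, n1, n2, n3}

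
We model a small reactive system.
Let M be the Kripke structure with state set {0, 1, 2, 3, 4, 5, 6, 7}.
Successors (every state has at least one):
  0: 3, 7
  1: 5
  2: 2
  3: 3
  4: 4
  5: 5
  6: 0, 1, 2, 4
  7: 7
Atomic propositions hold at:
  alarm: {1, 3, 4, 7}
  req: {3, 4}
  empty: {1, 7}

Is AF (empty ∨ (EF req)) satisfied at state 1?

EF req: least fixpoint, start Z0 = {3, 4}, add states with some successor in Z. Z1 = {0, 3, 4, 6}; fixed.
Sat(EF req) = {0, 3, 4, 6}
Sat(empty ∨ (EF req)) = {0, 1, 3, 4, 6, 7}
AF (empty ∨ (EF req)): least fixpoint, start Z0 = {0, 1, 3, 4, 6, 7}, add states with every successor in Z. Already a fixed point.
Sat(AF (empty ∨ (EF req))) = {0, 1, 3, 4, 6, 7}
1 ∈ Sat(AF (empty ∨ (EF req))) = {0, 1, 3, 4, 6, 7}, so the formula holds at 1.

Yes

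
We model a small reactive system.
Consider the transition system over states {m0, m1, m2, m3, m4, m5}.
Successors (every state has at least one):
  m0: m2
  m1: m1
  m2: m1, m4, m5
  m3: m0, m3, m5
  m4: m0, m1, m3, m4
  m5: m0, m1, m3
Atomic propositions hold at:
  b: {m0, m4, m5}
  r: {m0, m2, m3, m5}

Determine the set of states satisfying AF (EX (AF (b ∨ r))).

{m0, m2, m3, m4, m5}

Sat(b ∨ r) = {m0, m2, m3, m4, m5}
AF (b ∨ r): least fixpoint, start Z0 = {m0, m2, m3, m4, m5}, add states with every successor in Z. Already a fixed point.
Sat(AF (b ∨ r)) = {m0, m2, m3, m4, m5}
Sat(EX (AF (b ∨ r))) = {s : some successor in {m0, m2, m3, m4, m5}} = {m0, m2, m3, m4, m5}
AF (EX (AF (b ∨ r))): least fixpoint, start Z0 = {m0, m2, m3, m4, m5}, add states with every successor in Z. Already a fixed point.
Sat(AF (EX (AF (b ∨ r)))) = {m0, m2, m3, m4, m5}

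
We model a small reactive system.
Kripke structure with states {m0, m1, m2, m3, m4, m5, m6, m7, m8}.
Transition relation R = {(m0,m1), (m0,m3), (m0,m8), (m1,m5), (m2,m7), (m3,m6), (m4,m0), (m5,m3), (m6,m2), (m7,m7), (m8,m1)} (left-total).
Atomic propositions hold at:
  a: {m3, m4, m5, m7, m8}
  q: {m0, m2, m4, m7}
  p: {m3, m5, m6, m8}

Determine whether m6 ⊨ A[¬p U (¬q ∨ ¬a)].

Yes

Sat(¬p) = {m0, m1, m2, m4, m7}
Sat(¬q) = {m1, m3, m5, m6, m8}
Sat(¬a) = {m0, m1, m2, m6}
Sat(¬q ∨ ¬a) = {m0, m1, m2, m3, m5, m6, m8}
A[¬p U (¬q ∨ ¬a)]: least fixpoint, start Z0 = Sat((¬q ∨ ¬a)) = {m0, m1, m2, m3, m5, m6, m8}, add states in Sat(¬p) with every successor in Z. Z1 = {m0, m1, m2, m3, m4, m5, m6, m8}; fixed.
Sat(A[¬p U (¬q ∨ ¬a)]) = {m0, m1, m2, m3, m4, m5, m6, m8}
m6 ∈ Sat(A[¬p U (¬q ∨ ¬a)]) = {m0, m1, m2, m3, m4, m5, m6, m8}, so the formula holds at m6.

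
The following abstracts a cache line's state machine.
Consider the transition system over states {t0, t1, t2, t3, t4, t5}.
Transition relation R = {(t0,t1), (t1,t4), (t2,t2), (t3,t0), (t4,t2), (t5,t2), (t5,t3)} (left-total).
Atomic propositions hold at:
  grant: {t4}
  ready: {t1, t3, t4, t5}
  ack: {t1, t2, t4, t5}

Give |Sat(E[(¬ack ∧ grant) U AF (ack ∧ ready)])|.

5

Sat(¬ack) = {t0, t3}
Sat(¬ack ∧ grant) = ∅
Sat(ack ∧ ready) = {t1, t4, t5}
AF (ack ∧ ready): least fixpoint, start Z0 = {t1, t4, t5}, add states with every successor in Z. Z1 = {t0, t1, t4, t5}; Z2 = {t0, t1, t3, t4, t5}; fixed.
Sat(AF (ack ∧ ready)) = {t0, t1, t3, t4, t5}
E[(¬ack ∧ grant) U AF (ack ∧ ready)]: least fixpoint, start Z0 = Sat(AF (ack ∧ ready)) = {t0, t1, t3, t4, t5}, add states in Sat(¬ack ∧ grant) with some successor in Z. Already a fixed point.
Sat(E[(¬ack ∧ grant) U AF (ack ∧ ready)]) = {t0, t1, t3, t4, t5}
|Sat(E[(¬ack ∧ grant) U AF (ack ∧ ready)])| = |{t0, t1, t3, t4, t5}| = 5.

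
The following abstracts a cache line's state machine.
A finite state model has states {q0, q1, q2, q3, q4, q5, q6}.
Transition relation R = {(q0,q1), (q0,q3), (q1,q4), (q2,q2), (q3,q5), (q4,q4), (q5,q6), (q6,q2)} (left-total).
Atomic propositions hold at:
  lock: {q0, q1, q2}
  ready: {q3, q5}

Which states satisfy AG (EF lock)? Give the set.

EF lock: least fixpoint, start Z0 = {q0, q1, q2}, add states with some successor in Z. Z1 = {q0, q1, q2, q6}; Z2 = {q0, q1, q2, q5, q6}; Z3 = {q0, q1, q2, q3, q5, q6}; fixed.
Sat(EF lock) = {q0, q1, q2, q3, q5, q6}
AG (EF lock): greatest fixpoint, start Z0 = {q0, q1, q2, q3, q5, q6}, keep only states in Sat with every successor in Z. Z1 = {q0, q2, q3, q5, q6}; Z2 = {q2, q3, q5, q6}; fixed.
Sat(AG (EF lock)) = {q2, q3, q5, q6}

{q2, q3, q5, q6}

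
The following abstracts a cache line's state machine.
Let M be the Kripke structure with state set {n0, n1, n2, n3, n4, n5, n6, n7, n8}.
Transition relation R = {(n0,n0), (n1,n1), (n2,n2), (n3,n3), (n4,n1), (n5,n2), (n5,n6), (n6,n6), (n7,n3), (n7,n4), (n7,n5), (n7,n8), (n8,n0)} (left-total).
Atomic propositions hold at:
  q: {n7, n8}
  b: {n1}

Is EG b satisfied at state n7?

No

EG b: greatest fixpoint, start Z0 = {n1}, keep only states in Sat with some successor in Z. Already a fixed point.
Sat(EG b) = {n1}
n7 ∉ Sat(EG b) = {n1}, so the formula does not hold at n7.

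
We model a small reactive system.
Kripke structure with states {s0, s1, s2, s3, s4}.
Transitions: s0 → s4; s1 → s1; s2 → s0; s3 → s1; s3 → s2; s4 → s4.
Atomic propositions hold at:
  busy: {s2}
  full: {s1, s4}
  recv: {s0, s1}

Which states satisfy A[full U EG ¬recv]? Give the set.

Sat(¬recv) = {s2, s3, s4}
EG ¬recv: greatest fixpoint, start Z0 = {s2, s3, s4}, keep only states in Sat with some successor in Z. Z1 = {s3, s4}; Z2 = {s4}; fixed.
Sat(EG ¬recv) = {s4}
A[full U EG ¬recv]: least fixpoint, start Z0 = Sat(EG ¬recv) = {s4}, add states in Sat(full) with every successor in Z. Already a fixed point.
Sat(A[full U EG ¬recv]) = {s4}

{s4}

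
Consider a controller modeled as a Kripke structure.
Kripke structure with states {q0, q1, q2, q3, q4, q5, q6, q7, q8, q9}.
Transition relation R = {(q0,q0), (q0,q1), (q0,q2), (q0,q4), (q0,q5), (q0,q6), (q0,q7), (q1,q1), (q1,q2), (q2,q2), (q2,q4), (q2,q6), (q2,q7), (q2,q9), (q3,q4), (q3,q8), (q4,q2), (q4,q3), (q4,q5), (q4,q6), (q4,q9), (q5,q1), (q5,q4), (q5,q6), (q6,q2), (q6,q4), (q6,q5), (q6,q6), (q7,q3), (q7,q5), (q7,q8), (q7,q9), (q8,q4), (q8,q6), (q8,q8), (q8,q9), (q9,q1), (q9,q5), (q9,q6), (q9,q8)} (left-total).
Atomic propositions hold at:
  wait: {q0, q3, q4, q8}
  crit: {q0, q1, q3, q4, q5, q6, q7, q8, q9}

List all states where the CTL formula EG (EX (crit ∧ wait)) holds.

Sat(crit ∧ wait) = {q0, q3, q4, q8}
Sat(EX (crit ∧ wait)) = {s : some successor in {q0, q3, q4, q8}} = {q0, q2, q3, q4, q5, q6, q7, q8, q9}
EG (EX (crit ∧ wait)): greatest fixpoint, start Z0 = {q0, q2, q3, q4, q5, q6, q7, q8, q9}, keep only states in Sat with some successor in Z. Already a fixed point.
Sat(EG (EX (crit ∧ wait))) = {q0, q2, q3, q4, q5, q6, q7, q8, q9}

{q0, q2, q3, q4, q5, q6, q7, q8, q9}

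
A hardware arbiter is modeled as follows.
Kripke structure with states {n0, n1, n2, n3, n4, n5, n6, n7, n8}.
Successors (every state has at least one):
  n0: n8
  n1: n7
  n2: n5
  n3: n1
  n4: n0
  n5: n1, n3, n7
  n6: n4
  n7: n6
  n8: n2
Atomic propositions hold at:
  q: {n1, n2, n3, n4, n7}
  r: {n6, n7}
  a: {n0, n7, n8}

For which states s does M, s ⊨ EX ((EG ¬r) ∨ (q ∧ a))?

{n1, n5}

Sat(¬r) = {n0, n1, n2, n3, n4, n5, n8}
EG ¬r: greatest fixpoint, start Z0 = {n0, n1, n2, n3, n4, n5, n8}, keep only states in Sat with some successor in Z. Z1 = {n0, n2, n3, n4, n5, n8}; Z2 = {n0, n2, n4, n5, n8}; Z3 = {n0, n2, n4, n8}; Z4 = {n0, n4, n8}; Z5 = {n0, n4}; Z6 = {n4}; Z7 = ∅; fixed.
Sat(EG ¬r) = ∅
Sat(q ∧ a) = {n7}
Sat((EG ¬r) ∨ (q ∧ a)) = {n7}
Sat(EX ((EG ¬r) ∨ (q ∧ a))) = {s : some successor in {n7}} = {n1, n5}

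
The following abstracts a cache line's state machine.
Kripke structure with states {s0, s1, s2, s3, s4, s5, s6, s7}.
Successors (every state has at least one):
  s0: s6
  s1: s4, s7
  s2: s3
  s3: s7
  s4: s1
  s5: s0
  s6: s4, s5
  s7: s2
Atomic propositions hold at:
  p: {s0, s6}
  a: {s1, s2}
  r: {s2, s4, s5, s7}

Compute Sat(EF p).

EF p: least fixpoint, start Z0 = {s0, s6}, add states with some successor in Z. Z1 = {s0, s5, s6}; fixed.
Sat(EF p) = {s0, s5, s6}

{s0, s5, s6}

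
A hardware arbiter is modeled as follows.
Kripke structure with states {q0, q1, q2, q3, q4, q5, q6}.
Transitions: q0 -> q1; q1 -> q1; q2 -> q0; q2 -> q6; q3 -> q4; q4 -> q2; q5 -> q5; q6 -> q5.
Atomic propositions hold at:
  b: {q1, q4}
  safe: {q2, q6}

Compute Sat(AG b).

{q1}

AG b: greatest fixpoint, start Z0 = {q1, q4}, keep only states in Sat with every successor in Z. Z1 = {q1}; fixed.
Sat(AG b) = {q1}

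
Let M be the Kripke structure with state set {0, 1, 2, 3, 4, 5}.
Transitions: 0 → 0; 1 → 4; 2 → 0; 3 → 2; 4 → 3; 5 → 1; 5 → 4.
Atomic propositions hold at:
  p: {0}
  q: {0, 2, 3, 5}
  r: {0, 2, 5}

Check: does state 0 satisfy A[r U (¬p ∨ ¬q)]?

No

Sat(¬p) = {1, 2, 3, 4, 5}
Sat(¬q) = {1, 4}
Sat(¬p ∨ ¬q) = {1, 2, 3, 4, 5}
A[r U (¬p ∨ ¬q)]: least fixpoint, start Z0 = Sat((¬p ∨ ¬q)) = {1, 2, 3, 4, 5}, add states in Sat(r) with every successor in Z. Already a fixed point.
Sat(A[r U (¬p ∨ ¬q)]) = {1, 2, 3, 4, 5}
0 ∉ Sat(A[r U (¬p ∨ ¬q)]) = {1, 2, 3, 4, 5}, so the formula does not hold at 0.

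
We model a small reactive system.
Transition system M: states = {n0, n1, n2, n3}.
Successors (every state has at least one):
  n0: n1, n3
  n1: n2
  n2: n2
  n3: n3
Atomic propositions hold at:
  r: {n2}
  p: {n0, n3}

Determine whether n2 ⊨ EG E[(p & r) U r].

Sat(p & r) = ∅
E[(p & r) U r]: least fixpoint, start Z0 = Sat(r) = {n2}, add states in Sat(p & r) with some successor in Z. Already a fixed point.
Sat(E[(p & r) U r]) = {n2}
EG E[(p & r) U r]: greatest fixpoint, start Z0 = {n2}, keep only states in Sat with some successor in Z. Already a fixed point.
Sat(EG E[(p & r) U r]) = {n2}
n2 ∈ Sat(EG E[(p & r) U r]) = {n2}, so the formula holds at n2.

Yes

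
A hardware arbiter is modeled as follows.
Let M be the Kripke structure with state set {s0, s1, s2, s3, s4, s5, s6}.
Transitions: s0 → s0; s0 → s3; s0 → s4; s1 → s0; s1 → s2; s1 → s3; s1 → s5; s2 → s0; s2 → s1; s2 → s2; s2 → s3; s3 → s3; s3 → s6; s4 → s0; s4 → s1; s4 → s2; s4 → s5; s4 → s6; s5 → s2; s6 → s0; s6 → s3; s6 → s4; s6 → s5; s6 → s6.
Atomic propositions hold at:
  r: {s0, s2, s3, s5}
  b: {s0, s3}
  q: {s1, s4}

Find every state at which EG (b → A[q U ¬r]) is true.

Sat(¬r) = {s1, s4, s6}
A[q U ¬r]: least fixpoint, start Z0 = Sat(¬r) = {s1, s4, s6}, add states in Sat(q) with every successor in Z. Already a fixed point.
Sat(A[q U ¬r]) = {s1, s4, s6}
Sat(b → A[q U ¬r]) = {s1, s2, s4, s5, s6}
EG (b → A[q U ¬r]): greatest fixpoint, start Z0 = {s1, s2, s4, s5, s6}, keep only states in Sat with some successor in Z. Already a fixed point.
Sat(EG (b → A[q U ¬r])) = {s1, s2, s4, s5, s6}

{s1, s2, s4, s5, s6}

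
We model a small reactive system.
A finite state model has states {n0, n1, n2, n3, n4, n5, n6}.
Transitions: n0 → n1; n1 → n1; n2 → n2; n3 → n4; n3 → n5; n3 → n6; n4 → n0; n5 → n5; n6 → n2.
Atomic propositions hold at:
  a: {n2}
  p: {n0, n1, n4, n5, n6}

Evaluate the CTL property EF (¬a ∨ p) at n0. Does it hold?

Sat(¬a) = {n0, n1, n3, n4, n5, n6}
Sat(¬a ∨ p) = {n0, n1, n3, n4, n5, n6}
EF (¬a ∨ p): least fixpoint, start Z0 = {n0, n1, n3, n4, n5, n6}, add states with some successor in Z. Already a fixed point.
Sat(EF (¬a ∨ p)) = {n0, n1, n3, n4, n5, n6}
n0 ∈ Sat(EF (¬a ∨ p)) = {n0, n1, n3, n4, n5, n6}, so the formula holds at n0.

Yes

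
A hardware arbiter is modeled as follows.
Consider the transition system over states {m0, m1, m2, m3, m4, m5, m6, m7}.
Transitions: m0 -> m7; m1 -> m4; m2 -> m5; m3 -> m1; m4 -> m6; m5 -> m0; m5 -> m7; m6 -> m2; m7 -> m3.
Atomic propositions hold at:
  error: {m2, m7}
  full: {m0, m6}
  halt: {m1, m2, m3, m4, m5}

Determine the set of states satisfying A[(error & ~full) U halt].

{m1, m2, m3, m4, m5, m7}

Sat(~full) = {m1, m2, m3, m4, m5, m7}
Sat(error & ~full) = {m2, m7}
A[(error & ~full) U halt]: least fixpoint, start Z0 = Sat(halt) = {m1, m2, m3, m4, m5}, add states in Sat(error & ~full) with every successor in Z. Z1 = {m1, m2, m3, m4, m5, m7}; fixed.
Sat(A[(error & ~full) U halt]) = {m1, m2, m3, m4, m5, m7}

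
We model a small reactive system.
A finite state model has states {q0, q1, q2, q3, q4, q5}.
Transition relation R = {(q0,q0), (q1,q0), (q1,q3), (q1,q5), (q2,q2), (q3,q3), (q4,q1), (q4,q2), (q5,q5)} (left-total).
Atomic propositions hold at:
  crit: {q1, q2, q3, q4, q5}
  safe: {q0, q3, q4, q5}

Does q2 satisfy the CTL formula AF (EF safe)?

No

EF safe: least fixpoint, start Z0 = {q0, q3, q4, q5}, add states with some successor in Z. Z1 = {q0, q1, q3, q4, q5}; fixed.
Sat(EF safe) = {q0, q1, q3, q4, q5}
AF (EF safe): least fixpoint, start Z0 = {q0, q1, q3, q4, q5}, add states with every successor in Z. Already a fixed point.
Sat(AF (EF safe)) = {q0, q1, q3, q4, q5}
q2 ∉ Sat(AF (EF safe)) = {q0, q1, q3, q4, q5}, so the formula does not hold at q2.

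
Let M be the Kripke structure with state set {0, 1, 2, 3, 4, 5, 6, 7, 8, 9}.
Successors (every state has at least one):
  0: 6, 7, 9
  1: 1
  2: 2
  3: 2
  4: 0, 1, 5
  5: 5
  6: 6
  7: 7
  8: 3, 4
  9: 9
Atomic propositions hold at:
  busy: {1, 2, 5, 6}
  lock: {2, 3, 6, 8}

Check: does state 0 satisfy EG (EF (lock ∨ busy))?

Sat(lock ∨ busy) = {1, 2, 3, 5, 6, 8}
EF (lock ∨ busy): least fixpoint, start Z0 = {1, 2, 3, 5, 6, 8}, add states with some successor in Z. Z1 = {0, 1, 2, 3, 4, 5, 6, 8}; fixed.
Sat(EF (lock ∨ busy)) = {0, 1, 2, 3, 4, 5, 6, 8}
EG (EF (lock ∨ busy)): greatest fixpoint, start Z0 = {0, 1, 2, 3, 4, 5, 6, 8}, keep only states in Sat with some successor in Z. Already a fixed point.
Sat(EG (EF (lock ∨ busy))) = {0, 1, 2, 3, 4, 5, 6, 8}
0 ∈ Sat(EG (EF (lock ∨ busy))) = {0, 1, 2, 3, 4, 5, 6, 8}, so the formula holds at 0.

Yes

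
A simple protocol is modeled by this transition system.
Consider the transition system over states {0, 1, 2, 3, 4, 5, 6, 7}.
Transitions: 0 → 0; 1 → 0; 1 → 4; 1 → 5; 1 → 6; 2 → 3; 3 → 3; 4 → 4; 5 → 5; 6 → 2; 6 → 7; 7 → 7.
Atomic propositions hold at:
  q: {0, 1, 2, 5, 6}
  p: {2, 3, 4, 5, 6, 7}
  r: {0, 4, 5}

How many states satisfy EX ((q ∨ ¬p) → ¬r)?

6

Sat(¬p) = {0, 1}
Sat(q ∨ ¬p) = {0, 1, 2, 5, 6}
Sat(¬r) = {1, 2, 3, 6, 7}
Sat((q ∨ ¬p) → ¬r) = {1, 2, 3, 4, 6, 7}
Sat(EX ((q ∨ ¬p) → ¬r)) = {s : some successor in {1, 2, 3, 4, 6, 7}} = {1, 2, 3, 4, 6, 7}
|Sat(EX ((q ∨ ¬p) → ¬r))| = |{1, 2, 3, 4, 6, 7}| = 6.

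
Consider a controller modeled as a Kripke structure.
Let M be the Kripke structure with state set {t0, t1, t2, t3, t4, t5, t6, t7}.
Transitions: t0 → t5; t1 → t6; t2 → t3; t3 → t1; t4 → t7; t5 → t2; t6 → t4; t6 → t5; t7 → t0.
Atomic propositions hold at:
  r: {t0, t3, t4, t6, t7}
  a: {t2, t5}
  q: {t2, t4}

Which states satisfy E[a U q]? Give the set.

E[a U q]: least fixpoint, start Z0 = Sat(q) = {t2, t4}, add states in Sat(a) with some successor in Z. Z1 = {t2, t4, t5}; fixed.
Sat(E[a U q]) = {t2, t4, t5}

{t2, t4, t5}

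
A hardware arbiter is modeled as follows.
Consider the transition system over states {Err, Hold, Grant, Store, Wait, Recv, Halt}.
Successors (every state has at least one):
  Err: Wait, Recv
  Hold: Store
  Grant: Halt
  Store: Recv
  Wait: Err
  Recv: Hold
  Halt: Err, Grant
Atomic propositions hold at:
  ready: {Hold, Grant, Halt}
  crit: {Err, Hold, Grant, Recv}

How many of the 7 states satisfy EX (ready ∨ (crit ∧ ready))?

Sat(crit ∧ ready) = {Hold, Grant}
Sat(ready ∨ (crit ∧ ready)) = {Hold, Grant, Halt}
Sat(EX (ready ∨ (crit ∧ ready))) = {s : some successor in {Hold, Grant, Halt}} = {Grant, Recv, Halt}
|Sat(EX (ready ∨ (crit ∧ ready)))| = |{Grant, Recv, Halt}| = 3.

3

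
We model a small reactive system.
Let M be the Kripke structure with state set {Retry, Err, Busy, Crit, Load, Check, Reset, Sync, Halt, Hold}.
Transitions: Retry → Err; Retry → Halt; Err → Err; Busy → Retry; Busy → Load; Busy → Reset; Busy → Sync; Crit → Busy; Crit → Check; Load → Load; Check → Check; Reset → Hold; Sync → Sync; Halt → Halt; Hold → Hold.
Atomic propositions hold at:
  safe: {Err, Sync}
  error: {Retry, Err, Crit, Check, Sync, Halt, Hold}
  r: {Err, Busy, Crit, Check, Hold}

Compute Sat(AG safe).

AG safe: greatest fixpoint, start Z0 = {Err, Sync}, keep only states in Sat with every successor in Z. Already a fixed point.
Sat(AG safe) = {Err, Sync}

{Err, Sync}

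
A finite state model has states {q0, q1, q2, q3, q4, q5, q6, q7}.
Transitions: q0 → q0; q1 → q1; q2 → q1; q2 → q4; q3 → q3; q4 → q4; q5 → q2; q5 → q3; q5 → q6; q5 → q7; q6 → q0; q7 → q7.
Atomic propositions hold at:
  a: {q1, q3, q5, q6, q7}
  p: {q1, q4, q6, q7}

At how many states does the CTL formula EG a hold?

EG a: greatest fixpoint, start Z0 = {q1, q3, q5, q6, q7}, keep only states in Sat with some successor in Z. Z1 = {q1, q3, q5, q7}; fixed.
Sat(EG a) = {q1, q3, q5, q7}
|Sat(EG a)| = |{q1, q3, q5, q7}| = 4.

4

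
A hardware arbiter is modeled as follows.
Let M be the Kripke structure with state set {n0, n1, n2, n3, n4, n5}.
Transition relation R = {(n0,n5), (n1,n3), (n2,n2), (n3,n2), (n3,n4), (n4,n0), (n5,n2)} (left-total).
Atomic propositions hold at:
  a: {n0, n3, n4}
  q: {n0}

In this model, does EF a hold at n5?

No

EF a: least fixpoint, start Z0 = {n0, n3, n4}, add states with some successor in Z. Z1 = {n0, n1, n3, n4}; fixed.
Sat(EF a) = {n0, n1, n3, n4}
n5 ∉ Sat(EF a) = {n0, n1, n3, n4}, so the formula does not hold at n5.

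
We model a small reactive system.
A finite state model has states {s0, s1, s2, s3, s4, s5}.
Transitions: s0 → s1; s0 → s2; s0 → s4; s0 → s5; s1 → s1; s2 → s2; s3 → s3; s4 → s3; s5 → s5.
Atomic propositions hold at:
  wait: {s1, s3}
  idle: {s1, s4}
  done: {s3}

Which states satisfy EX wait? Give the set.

Sat(EX wait) = {s : some successor in {s1, s3}} = {s0, s1, s3, s4}

{s0, s1, s3, s4}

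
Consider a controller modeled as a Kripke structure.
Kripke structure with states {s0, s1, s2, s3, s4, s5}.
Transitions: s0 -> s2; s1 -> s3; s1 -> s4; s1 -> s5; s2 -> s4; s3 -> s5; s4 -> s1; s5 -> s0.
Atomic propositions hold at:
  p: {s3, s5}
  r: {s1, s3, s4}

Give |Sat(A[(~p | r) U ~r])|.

4

Sat(~p) = {s0, s1, s2, s4}
Sat(~p | r) = {s0, s1, s2, s3, s4}
Sat(~r) = {s0, s2, s5}
A[(~p | r) U ~r]: least fixpoint, start Z0 = Sat(~r) = {s0, s2, s5}, add states in Sat(~p | r) with every successor in Z. Z1 = {s0, s2, s3, s5}; fixed.
Sat(A[(~p | r) U ~r]) = {s0, s2, s3, s5}
|Sat(A[(~p | r) U ~r])| = |{s0, s2, s3, s5}| = 4.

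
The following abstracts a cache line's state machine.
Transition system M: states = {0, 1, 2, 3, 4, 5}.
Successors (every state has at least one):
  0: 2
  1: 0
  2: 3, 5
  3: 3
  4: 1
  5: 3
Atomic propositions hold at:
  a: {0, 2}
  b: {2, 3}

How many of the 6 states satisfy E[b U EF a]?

4

EF a: least fixpoint, start Z0 = {0, 2}, add states with some successor in Z. Z1 = {0, 1, 2}; Z2 = {0, 1, 2, 4}; fixed.
Sat(EF a) = {0, 1, 2, 4}
E[b U EF a]: least fixpoint, start Z0 = Sat(EF a) = {0, 1, 2, 4}, add states in Sat(b) with some successor in Z. Already a fixed point.
Sat(E[b U EF a]) = {0, 1, 2, 4}
|Sat(E[b U EF a])| = |{0, 1, 2, 4}| = 4.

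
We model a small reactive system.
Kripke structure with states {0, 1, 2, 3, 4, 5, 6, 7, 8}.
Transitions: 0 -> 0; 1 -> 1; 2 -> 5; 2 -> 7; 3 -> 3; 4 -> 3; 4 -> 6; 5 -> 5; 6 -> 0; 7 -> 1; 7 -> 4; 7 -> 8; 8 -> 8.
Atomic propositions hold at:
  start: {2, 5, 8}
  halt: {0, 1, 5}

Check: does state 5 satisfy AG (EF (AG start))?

AG start: greatest fixpoint, start Z0 = {2, 5, 8}, keep only states in Sat with every successor in Z. Z1 = {5, 8}; fixed.
Sat(AG start) = {5, 8}
EF (AG start): least fixpoint, start Z0 = {5, 8}, add states with some successor in Z. Z1 = {2, 5, 7, 8}; fixed.
Sat(EF (AG start)) = {2, 5, 7, 8}
AG (EF (AG start)): greatest fixpoint, start Z0 = {2, 5, 7, 8}, keep only states in Sat with every successor in Z. Z1 = {2, 5, 8}; Z2 = {5, 8}; fixed.
Sat(AG (EF (AG start))) = {5, 8}
5 ∈ Sat(AG (EF (AG start))) = {5, 8}, so the formula holds at 5.

Yes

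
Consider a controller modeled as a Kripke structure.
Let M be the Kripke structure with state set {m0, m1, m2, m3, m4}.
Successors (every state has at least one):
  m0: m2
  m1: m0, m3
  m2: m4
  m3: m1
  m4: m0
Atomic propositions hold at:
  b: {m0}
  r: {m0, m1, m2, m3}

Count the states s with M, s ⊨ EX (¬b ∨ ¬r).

4

Sat(¬b) = {m1, m2, m3, m4}
Sat(¬r) = {m4}
Sat(¬b ∨ ¬r) = {m1, m2, m3, m4}
Sat(EX (¬b ∨ ¬r)) = {s : some successor in {m1, m2, m3, m4}} = {m0, m1, m2, m3}
|Sat(EX (¬b ∨ ¬r))| = |{m0, m1, m2, m3}| = 4.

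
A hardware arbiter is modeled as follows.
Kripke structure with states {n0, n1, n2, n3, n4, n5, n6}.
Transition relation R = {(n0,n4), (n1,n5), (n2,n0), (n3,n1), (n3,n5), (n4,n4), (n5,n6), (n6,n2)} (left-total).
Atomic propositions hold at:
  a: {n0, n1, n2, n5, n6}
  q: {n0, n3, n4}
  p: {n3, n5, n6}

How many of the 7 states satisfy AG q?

2

AG q: greatest fixpoint, start Z0 = {n0, n3, n4}, keep only states in Sat with every successor in Z. Z1 = {n0, n4}; fixed.
Sat(AG q) = {n0, n4}
|Sat(AG q)| = |{n0, n4}| = 2.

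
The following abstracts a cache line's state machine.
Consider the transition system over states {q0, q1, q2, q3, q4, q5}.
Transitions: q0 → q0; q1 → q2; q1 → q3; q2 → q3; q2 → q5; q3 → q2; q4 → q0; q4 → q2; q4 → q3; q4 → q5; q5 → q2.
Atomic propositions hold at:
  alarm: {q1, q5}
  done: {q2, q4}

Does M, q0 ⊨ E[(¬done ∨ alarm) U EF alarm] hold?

Sat(¬done) = {q0, q1, q3, q5}
Sat(¬done ∨ alarm) = {q0, q1, q3, q5}
EF alarm: least fixpoint, start Z0 = {q1, q5}, add states with some successor in Z. Z1 = {q1, q2, q4, q5}; Z2 = {q1, q2, q3, q4, q5}; fixed.
Sat(EF alarm) = {q1, q2, q3, q4, q5}
E[(¬done ∨ alarm) U EF alarm]: least fixpoint, start Z0 = Sat(EF alarm) = {q1, q2, q3, q4, q5}, add states in Sat(¬done ∨ alarm) with some successor in Z. Already a fixed point.
Sat(E[(¬done ∨ alarm) U EF alarm]) = {q1, q2, q3, q4, q5}
q0 ∉ Sat(E[(¬done ∨ alarm) U EF alarm]) = {q1, q2, q3, q4, q5}, so the formula does not hold at q0.

No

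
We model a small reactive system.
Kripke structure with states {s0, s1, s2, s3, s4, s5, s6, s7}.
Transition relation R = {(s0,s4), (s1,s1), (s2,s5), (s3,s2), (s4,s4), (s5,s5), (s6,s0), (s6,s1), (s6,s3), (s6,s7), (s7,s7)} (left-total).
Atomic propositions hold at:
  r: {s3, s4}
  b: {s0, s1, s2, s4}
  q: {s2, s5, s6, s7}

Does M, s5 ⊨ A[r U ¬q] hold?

Sat(¬q) = {s0, s1, s3, s4}
A[r U ¬q]: least fixpoint, start Z0 = Sat(¬q) = {s0, s1, s3, s4}, add states in Sat(r) with every successor in Z. Already a fixed point.
Sat(A[r U ¬q]) = {s0, s1, s3, s4}
s5 ∉ Sat(A[r U ¬q]) = {s0, s1, s3, s4}, so the formula does not hold at s5.

No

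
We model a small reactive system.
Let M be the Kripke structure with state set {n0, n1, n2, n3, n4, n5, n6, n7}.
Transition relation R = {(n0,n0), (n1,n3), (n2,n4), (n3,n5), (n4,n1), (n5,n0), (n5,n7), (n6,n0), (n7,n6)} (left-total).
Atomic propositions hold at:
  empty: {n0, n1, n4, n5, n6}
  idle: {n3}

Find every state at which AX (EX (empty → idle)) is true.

{n3, n4}

Sat(empty → idle) = {n2, n3, n7}
Sat(EX (empty → idle)) = {s : some successor in {n2, n3, n7}} = {n1, n5}
Sat(AX (EX (empty → idle))) = {s : every successor in {n1, n5}} = {n3, n4}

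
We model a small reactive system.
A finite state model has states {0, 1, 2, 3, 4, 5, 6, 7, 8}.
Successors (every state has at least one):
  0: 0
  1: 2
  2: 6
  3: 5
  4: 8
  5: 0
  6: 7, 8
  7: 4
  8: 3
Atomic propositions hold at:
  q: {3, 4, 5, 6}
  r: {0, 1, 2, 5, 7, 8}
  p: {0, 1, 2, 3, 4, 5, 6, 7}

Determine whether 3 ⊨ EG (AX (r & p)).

Yes

Sat(r & p) = {0, 1, 2, 5, 7}
Sat(AX (r & p)) = {s : every successor in {0, 1, 2, 5, 7}} = {0, 1, 3, 5}
EG (AX (r & p)): greatest fixpoint, start Z0 = {0, 1, 3, 5}, keep only states in Sat with some successor in Z. Z1 = {0, 3, 5}; fixed.
Sat(EG (AX (r & p))) = {0, 3, 5}
3 ∈ Sat(EG (AX (r & p))) = {0, 3, 5}, so the formula holds at 3.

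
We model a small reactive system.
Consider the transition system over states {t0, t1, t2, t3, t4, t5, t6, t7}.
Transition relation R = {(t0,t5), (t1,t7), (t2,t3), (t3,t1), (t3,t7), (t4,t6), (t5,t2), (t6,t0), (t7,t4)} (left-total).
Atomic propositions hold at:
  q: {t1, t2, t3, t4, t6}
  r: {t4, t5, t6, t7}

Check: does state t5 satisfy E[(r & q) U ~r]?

Sat(r & q) = {t4, t6}
Sat(~r) = {t0, t1, t2, t3}
E[(r & q) U ~r]: least fixpoint, start Z0 = Sat(~r) = {t0, t1, t2, t3}, add states in Sat(r & q) with some successor in Z. Z1 = {t0, t1, t2, t3, t6}; Z2 = {t0, t1, t2, t3, t4, t6}; fixed.
Sat(E[(r & q) U ~r]) = {t0, t1, t2, t3, t4, t6}
t5 ∉ Sat(E[(r & q) U ~r]) = {t0, t1, t2, t3, t4, t6}, so the formula does not hold at t5.

No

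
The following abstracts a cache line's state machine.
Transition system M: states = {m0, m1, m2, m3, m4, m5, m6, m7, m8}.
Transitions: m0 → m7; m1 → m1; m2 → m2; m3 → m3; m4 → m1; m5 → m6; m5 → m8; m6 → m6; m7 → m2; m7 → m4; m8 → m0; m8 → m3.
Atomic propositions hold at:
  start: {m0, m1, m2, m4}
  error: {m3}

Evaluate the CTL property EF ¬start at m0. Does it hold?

Yes

Sat(¬start) = {m3, m5, m6, m7, m8}
EF ¬start: least fixpoint, start Z0 = {m3, m5, m6, m7, m8}, add states with some successor in Z. Z1 = {m0, m3, m5, m6, m7, m8}; fixed.
Sat(EF ¬start) = {m0, m3, m5, m6, m7, m8}
m0 ∈ Sat(EF ¬start) = {m0, m3, m5, m6, m7, m8}, so the formula holds at m0.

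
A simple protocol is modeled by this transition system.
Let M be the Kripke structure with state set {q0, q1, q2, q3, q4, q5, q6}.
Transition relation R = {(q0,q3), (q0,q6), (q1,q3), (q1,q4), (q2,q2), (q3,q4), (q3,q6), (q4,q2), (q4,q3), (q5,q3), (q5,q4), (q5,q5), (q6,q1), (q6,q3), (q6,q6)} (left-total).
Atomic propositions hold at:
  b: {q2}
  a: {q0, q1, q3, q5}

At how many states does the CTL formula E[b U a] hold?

E[b U a]: least fixpoint, start Z0 = Sat(a) = {q0, q1, q3, q5}, add states in Sat(b) with some successor in Z. Already a fixed point.
Sat(E[b U a]) = {q0, q1, q3, q5}
|Sat(E[b U a])| = |{q0, q1, q3, q5}| = 4.

4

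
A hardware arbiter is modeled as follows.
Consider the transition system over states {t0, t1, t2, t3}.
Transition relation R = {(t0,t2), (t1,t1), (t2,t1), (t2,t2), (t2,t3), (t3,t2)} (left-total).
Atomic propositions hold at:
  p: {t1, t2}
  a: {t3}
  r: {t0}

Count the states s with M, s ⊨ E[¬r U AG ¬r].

3

Sat(¬r) = {t1, t2, t3}
AG ¬r: greatest fixpoint, start Z0 = {t1, t2, t3}, keep only states in Sat with every successor in Z. Already a fixed point.
Sat(AG ¬r) = {t1, t2, t3}
E[¬r U AG ¬r]: least fixpoint, start Z0 = Sat(AG ¬r) = {t1, t2, t3}, add states in Sat(¬r) with some successor in Z. Already a fixed point.
Sat(E[¬r U AG ¬r]) = {t1, t2, t3}
|Sat(E[¬r U AG ¬r])| = |{t1, t2, t3}| = 3.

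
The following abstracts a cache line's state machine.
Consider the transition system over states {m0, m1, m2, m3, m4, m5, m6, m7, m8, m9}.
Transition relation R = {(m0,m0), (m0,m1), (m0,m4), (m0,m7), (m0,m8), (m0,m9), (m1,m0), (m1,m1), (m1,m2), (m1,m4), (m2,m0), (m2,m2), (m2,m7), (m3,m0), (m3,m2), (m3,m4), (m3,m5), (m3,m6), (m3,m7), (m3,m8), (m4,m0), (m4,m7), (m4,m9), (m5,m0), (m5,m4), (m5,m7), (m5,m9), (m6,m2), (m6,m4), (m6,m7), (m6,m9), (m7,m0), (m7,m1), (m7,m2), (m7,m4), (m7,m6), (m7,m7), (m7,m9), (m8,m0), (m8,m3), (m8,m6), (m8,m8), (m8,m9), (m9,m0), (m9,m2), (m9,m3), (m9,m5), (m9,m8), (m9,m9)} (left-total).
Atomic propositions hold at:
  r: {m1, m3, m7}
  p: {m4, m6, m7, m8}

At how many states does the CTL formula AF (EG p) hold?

4

EG p: greatest fixpoint, start Z0 = {m4, m6, m7, m8}, keep only states in Sat with some successor in Z. Already a fixed point.
Sat(EG p) = {m4, m6, m7, m8}
AF (EG p): least fixpoint, start Z0 = {m4, m6, m7, m8}, add states with every successor in Z. Already a fixed point.
Sat(AF (EG p)) = {m4, m6, m7, m8}
|Sat(AF (EG p))| = |{m4, m6, m7, m8}| = 4.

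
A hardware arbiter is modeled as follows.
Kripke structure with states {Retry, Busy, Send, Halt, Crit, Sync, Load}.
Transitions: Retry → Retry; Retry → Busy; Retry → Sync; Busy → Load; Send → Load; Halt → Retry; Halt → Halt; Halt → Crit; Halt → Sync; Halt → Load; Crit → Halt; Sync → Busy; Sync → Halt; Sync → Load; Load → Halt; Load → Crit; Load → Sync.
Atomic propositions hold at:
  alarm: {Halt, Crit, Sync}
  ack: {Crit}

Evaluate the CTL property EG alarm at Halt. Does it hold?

Yes

EG alarm: greatest fixpoint, start Z0 = {Halt, Crit, Sync}, keep only states in Sat with some successor in Z. Already a fixed point.
Sat(EG alarm) = {Halt, Crit, Sync}
Halt ∈ Sat(EG alarm) = {Halt, Crit, Sync}, so the formula holds at Halt.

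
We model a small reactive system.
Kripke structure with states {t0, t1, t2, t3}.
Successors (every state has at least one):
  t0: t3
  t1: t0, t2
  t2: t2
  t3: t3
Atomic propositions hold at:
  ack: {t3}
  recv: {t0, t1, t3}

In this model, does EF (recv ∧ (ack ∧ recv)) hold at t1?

Sat(ack ∧ recv) = {t3}
Sat(recv ∧ (ack ∧ recv)) = {t3}
EF (recv ∧ (ack ∧ recv)): least fixpoint, start Z0 = {t3}, add states with some successor in Z. Z1 = {t0, t3}; Z2 = {t0, t1, t3}; fixed.
Sat(EF (recv ∧ (ack ∧ recv))) = {t0, t1, t3}
t1 ∈ Sat(EF (recv ∧ (ack ∧ recv))) = {t0, t1, t3}, so the formula holds at t1.

Yes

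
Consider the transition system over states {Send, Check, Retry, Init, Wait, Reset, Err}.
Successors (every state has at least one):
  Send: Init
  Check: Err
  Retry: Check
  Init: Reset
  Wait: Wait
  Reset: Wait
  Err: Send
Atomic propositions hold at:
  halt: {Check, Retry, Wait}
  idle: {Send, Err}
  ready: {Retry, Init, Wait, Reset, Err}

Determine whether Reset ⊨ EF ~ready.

Sat(~ready) = {Send, Check}
EF ~ready: least fixpoint, start Z0 = {Send, Check}, add states with some successor in Z. Z1 = {Send, Check, Retry, Err}; fixed.
Sat(EF ~ready) = {Send, Check, Retry, Err}
Reset ∉ Sat(EF ~ready) = {Send, Check, Retry, Err}, so the formula does not hold at Reset.

No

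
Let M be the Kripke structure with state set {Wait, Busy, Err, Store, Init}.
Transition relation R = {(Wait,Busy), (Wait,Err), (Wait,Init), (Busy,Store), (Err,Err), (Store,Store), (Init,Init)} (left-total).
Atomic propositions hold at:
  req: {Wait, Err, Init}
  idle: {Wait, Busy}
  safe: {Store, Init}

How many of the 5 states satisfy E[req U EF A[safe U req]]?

3

A[safe U req]: least fixpoint, start Z0 = Sat(req) = {Wait, Err, Init}, add states in Sat(safe) with every successor in Z. Already a fixed point.
Sat(A[safe U req]) = {Wait, Err, Init}
EF A[safe U req]: least fixpoint, start Z0 = {Wait, Err, Init}, add states with some successor in Z. Already a fixed point.
Sat(EF A[safe U req]) = {Wait, Err, Init}
E[req U EF A[safe U req]]: least fixpoint, start Z0 = Sat(EF A[safe U req]) = {Wait, Err, Init}, add states in Sat(req) with some successor in Z. Already a fixed point.
Sat(E[req U EF A[safe U req]]) = {Wait, Err, Init}
|Sat(E[req U EF A[safe U req]])| = |{Wait, Err, Init}| = 3.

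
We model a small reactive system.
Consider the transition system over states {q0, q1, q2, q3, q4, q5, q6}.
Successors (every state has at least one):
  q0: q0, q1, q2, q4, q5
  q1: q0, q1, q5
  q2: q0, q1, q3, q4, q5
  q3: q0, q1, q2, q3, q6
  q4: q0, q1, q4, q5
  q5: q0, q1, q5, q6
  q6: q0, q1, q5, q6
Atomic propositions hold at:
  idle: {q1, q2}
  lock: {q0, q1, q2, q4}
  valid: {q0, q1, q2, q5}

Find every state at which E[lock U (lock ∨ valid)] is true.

{q0, q1, q2, q4, q5}

Sat(lock ∨ valid) = {q0, q1, q2, q4, q5}
E[lock U (lock ∨ valid)]: least fixpoint, start Z0 = Sat((lock ∨ valid)) = {q0, q1, q2, q4, q5}, add states in Sat(lock) with some successor in Z. Already a fixed point.
Sat(E[lock U (lock ∨ valid)]) = {q0, q1, q2, q4, q5}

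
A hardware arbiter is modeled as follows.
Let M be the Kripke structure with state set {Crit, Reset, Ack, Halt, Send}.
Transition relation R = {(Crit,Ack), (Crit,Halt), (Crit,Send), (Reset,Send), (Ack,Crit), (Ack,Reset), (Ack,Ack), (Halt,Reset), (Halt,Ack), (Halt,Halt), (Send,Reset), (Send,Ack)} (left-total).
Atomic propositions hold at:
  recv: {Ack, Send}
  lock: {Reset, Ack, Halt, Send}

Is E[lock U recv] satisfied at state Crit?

No

E[lock U recv]: least fixpoint, start Z0 = Sat(recv) = {Ack, Send}, add states in Sat(lock) with some successor in Z. Z1 = {Reset, Ack, Halt, Send}; fixed.
Sat(E[lock U recv]) = {Reset, Ack, Halt, Send}
Crit ∉ Sat(E[lock U recv]) = {Reset, Ack, Halt, Send}, so the formula does not hold at Crit.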